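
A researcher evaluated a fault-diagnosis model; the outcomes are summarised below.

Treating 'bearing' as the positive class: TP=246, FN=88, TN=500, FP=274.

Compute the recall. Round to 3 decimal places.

0.737

Recall = TP/(TP+FN) = 246/(246+88) = 246/334 = 0.737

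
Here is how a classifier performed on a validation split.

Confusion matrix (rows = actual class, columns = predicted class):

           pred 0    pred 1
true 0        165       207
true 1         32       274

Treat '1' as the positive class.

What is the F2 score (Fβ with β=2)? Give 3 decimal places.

0.804

Fβ = (1+β²)·TP / ((1+β²)·TP + β²·FN + FP), with β²=4
= 5·274 / (5·274 + 4·32 + 207) = 0.804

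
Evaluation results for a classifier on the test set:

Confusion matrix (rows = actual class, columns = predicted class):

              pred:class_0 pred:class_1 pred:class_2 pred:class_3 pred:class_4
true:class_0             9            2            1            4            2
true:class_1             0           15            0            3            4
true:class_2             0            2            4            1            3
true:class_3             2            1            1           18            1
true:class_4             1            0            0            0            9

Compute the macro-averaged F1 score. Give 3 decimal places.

0.634

Per-class F1 score (2·TP/(2·TP+FP+FN)):
  class_0: TP=9, FP=0+0+2+1=3, FN=2+1+4+2=9 → 18/30 = 0.6000
  class_1: TP=15, FP=2+2+1+0=5, FN=0+0+3+4=7 → 30/42 = 0.7143
  class_2: TP=4, FP=1+0+1+0=2, FN=0+2+1+3=6 → 8/16 = 0.5000
  class_3: TP=18, FP=4+3+1+0=8, FN=2+1+1+1=5 → 36/49 = 0.7347
  class_4: TP=9, FP=2+4+3+1=10, FN=1+0+0+0=1 → 18/29 = 0.6207
Macro-F1 score = mean = (0.6000 + 0.7143 + 0.5000 + 0.7347 + 0.6207) / 5 = 0.634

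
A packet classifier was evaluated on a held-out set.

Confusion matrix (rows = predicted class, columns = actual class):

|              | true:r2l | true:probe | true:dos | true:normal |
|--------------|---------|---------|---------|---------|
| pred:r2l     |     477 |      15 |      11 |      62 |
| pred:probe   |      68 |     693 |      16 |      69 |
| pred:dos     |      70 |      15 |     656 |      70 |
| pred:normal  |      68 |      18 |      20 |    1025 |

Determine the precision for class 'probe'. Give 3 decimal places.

0.819

Treat 'probe' as positive and all other classes as negative.
precision = TP/(TP+FP).
probe: TP=693, FP=68+16+69=153 → 693/846 = 0.8191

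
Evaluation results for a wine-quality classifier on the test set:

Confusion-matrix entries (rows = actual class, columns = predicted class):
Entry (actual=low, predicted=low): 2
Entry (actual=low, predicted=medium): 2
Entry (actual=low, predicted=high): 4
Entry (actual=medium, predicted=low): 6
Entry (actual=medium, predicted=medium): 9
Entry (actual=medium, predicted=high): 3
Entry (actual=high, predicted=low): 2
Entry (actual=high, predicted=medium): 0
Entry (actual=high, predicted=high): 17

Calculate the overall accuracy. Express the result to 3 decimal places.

Accuracy = trace / total = (2+9+17=28) / 45 = 28/45 = 0.622

0.622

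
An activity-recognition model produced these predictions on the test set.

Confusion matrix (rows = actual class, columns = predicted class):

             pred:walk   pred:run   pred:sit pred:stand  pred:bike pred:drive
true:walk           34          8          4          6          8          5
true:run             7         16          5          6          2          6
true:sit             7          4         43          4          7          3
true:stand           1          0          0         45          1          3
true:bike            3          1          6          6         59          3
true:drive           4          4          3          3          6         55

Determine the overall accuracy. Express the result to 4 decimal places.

0.6667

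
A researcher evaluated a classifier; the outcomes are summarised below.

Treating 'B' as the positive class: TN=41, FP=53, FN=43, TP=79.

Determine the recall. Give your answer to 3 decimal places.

0.648

Recall = TP/(TP+FN) = 79/(79+43) = 79/122 = 0.648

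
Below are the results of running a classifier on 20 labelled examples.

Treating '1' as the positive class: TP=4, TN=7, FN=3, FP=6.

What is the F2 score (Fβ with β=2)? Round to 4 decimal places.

0.5263

Fβ = (1+β²)·TP / ((1+β²)·TP + β²·FN + FP), with β²=4
= 5·4 / (5·4 + 4·3 + 6) = 0.5263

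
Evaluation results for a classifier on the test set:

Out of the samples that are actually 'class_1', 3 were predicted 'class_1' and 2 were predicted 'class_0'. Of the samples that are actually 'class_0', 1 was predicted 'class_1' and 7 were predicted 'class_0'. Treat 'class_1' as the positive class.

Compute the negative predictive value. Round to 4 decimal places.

0.7778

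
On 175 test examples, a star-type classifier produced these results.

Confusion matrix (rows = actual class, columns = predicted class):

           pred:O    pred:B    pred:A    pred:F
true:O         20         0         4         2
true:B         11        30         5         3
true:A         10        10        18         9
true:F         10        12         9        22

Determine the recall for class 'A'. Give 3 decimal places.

0.383

One-vs-rest for 'A': TP = diagonal; FP = other classes predicted 'A'; FN = 'A' predicted as other.
recall = TP/(TP+FN).
A: TP=18, FN=10+10+9=29 → 18/47 = 0.3830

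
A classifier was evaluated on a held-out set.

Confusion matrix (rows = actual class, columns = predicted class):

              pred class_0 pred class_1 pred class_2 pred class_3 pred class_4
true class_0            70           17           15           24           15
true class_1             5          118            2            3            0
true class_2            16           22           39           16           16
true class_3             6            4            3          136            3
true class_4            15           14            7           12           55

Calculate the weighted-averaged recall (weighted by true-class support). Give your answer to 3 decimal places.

Per-class recall (TP/(TP+FN)):
  class_0: TP=70, FN=17+15+24+15=71 → 70/141 = 0.4965
  class_1: TP=118, FN=5+2+3+0=10 → 118/128 = 0.9219
  class_2: TP=39, FN=16+22+16+16=70 → 39/109 = 0.3578
  class_3: TP=136, FN=6+4+3+3=16 → 136/152 = 0.8947
  class_4: TP=55, FN=15+14+7+12=48 → 55/103 = 0.5340
Weighted-recall = Σ (supportᵢ/N)·recallᵢ with N=633: (141/633)·0.4965 + (128/633)·0.9219 + (109/633)·0.3578 + (152/633)·0.8947 + (103/633)·0.5340 = 0.660

0.660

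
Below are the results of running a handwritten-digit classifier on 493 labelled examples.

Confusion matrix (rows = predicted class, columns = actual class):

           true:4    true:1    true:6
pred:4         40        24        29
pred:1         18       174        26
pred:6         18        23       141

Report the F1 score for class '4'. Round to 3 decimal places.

One-vs-rest for '4': TP = diagonal; FP = other classes predicted '4'; FN = '4' predicted as other.
F1 score = 2·TP/(2·TP+FP+FN).
4: TP=40, FP=24+29=53, FN=18+18=36 → 80/169 = 0.4734

0.473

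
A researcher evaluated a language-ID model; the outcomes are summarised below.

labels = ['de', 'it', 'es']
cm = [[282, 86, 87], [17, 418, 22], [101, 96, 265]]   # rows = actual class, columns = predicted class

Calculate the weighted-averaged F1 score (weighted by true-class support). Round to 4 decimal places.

Per-class F1 score (2·TP/(2·TP+FP+FN)):
  de: TP=282, FP=17+101=118, FN=86+87=173 → 564/855 = 0.65965
  it: TP=418, FP=86+96=182, FN=17+22=39 → 836/1057 = 0.79092
  es: TP=265, FP=87+22=109, FN=101+96=197 → 530/836 = 0.63397
Weighted-F1 score = Σ (supportᵢ/N)·F1 scoreᵢ with N=1374: (455/1374)·0.65965 + (457/1374)·0.79092 + (462/1374)·0.63397 = 0.6947

0.6947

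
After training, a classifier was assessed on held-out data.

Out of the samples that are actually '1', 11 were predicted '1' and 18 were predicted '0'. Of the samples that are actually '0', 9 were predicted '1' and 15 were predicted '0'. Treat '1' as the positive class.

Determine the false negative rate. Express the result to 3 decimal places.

0.621

FNR = FN/(FN+TP) = 18/(18+11) = 0.621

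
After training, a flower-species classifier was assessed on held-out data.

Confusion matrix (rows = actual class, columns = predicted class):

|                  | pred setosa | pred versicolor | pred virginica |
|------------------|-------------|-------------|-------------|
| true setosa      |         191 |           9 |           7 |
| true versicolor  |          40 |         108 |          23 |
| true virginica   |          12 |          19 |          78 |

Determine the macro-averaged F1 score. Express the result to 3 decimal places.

0.757

Per-class F1 score (2·TP/(2·TP+FP+FN)):
  setosa: TP=191, FP=40+12=52, FN=9+7=16 → 382/450 = 0.8489
  versicolor: TP=108, FP=9+19=28, FN=40+23=63 → 216/307 = 0.7036
  virginica: TP=78, FP=7+23=30, FN=12+19=31 → 156/217 = 0.7189
Macro-F1 score = mean = (0.8489 + 0.7036 + 0.7189) / 3 = 0.757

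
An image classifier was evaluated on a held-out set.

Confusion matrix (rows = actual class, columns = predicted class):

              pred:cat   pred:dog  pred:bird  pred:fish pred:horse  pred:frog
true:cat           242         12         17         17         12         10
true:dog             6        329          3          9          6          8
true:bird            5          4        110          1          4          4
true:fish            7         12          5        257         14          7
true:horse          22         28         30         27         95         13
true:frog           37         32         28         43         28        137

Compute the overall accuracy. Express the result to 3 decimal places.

0.722

Accuracy = trace / total = (242+329+110+257+95+137=1170) / 1621 = 1170/1621 = 0.722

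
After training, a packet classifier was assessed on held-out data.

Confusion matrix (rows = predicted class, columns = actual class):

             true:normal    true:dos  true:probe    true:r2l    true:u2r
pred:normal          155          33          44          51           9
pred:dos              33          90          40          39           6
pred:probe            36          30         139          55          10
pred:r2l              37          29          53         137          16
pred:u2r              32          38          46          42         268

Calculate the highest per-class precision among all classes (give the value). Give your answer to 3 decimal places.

Per-class precision (TP/(TP+FP)):
  normal: TP=155, FP=33+44+51+9=137 → 155/292 = 0.5308
  dos: TP=90, FP=33+40+39+6=118 → 90/208 = 0.4327
  probe: TP=139, FP=36+30+55+10=131 → 139/270 = 0.5148
  r2l: TP=137, FP=37+29+53+16=135 → 137/272 = 0.5037
  u2r: TP=268, FP=32+38+46+42=158 → 268/426 = 0.6291
Highest is class 'u2r' with precision = 0.629.

0.629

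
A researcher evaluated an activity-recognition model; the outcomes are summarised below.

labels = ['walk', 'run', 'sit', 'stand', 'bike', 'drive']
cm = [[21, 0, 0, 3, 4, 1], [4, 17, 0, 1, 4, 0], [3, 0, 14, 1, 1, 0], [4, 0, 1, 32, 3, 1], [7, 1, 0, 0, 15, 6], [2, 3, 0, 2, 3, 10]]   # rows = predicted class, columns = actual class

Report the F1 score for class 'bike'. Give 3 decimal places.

0.508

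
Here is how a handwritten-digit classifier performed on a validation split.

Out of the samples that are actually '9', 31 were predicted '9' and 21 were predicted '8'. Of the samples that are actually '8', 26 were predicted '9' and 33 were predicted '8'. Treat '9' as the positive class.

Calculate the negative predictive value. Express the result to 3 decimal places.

0.611

NPV = TN/(TN+FN) = 33/(33+21) = 0.611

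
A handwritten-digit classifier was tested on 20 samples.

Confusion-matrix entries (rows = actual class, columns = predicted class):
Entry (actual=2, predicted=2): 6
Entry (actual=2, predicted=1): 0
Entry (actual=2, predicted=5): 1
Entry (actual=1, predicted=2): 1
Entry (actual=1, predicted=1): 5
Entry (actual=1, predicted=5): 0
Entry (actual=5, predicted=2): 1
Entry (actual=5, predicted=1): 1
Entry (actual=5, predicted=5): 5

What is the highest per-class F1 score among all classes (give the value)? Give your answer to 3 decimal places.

Per-class F1 score (2·TP/(2·TP+FP+FN)):
  2: TP=6, FP=1+1=2, FN=0+1=1 → 12/15 = 0.8000
  1: TP=5, FP=0+1=1, FN=1+0=1 → 10/12 = 0.8333
  5: TP=5, FP=1+0=1, FN=1+1=2 → 10/13 = 0.7692
Highest is class '1' with F1 score = 0.833.

0.833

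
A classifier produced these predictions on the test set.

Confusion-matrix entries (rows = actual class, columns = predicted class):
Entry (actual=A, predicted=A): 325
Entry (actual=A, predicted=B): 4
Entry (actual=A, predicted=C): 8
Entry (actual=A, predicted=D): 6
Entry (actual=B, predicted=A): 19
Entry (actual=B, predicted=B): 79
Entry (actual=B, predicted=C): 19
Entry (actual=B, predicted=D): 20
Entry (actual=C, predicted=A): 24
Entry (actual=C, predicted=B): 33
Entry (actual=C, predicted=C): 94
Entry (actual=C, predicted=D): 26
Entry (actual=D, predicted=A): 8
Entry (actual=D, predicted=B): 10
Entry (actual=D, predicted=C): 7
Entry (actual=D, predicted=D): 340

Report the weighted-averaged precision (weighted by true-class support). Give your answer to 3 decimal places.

Per-class precision (TP/(TP+FP)):
  A: TP=325, FP=19+24+8=51 → 325/376 = 0.8644
  B: TP=79, FP=4+33+10=47 → 79/126 = 0.6270
  C: TP=94, FP=8+19+7=34 → 94/128 = 0.7344
  D: TP=340, FP=6+20+26=52 → 340/392 = 0.8673
Weighted-precision = Σ (supportᵢ/N)·precisionᵢ with N=1022: (343/1022)·0.8644 + (137/1022)·0.6270 + (177/1022)·0.7344 + (365/1022)·0.8673 = 0.811

0.811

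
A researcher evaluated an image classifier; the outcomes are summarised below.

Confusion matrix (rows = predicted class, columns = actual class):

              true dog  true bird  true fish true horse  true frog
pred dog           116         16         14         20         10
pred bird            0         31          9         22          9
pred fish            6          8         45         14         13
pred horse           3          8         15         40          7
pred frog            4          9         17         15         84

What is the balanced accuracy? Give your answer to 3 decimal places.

0.565

Balanced accuracy = mean of per-class recall.
  dog: recall = 116/129 = 0.8992
  bird: recall = 31/72 = 0.4306
  fish: recall = 45/100 = 0.4500
  horse: recall = 40/111 = 0.3604
  frog: recall = 84/123 = 0.6829
Mean = (0.8992 + 0.4306 + 0.4500 + 0.3604 + 0.6829) / 5 = 0.565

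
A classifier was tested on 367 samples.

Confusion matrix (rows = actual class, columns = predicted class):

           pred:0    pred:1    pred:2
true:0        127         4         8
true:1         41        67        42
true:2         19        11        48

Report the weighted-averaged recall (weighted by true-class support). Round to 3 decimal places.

0.659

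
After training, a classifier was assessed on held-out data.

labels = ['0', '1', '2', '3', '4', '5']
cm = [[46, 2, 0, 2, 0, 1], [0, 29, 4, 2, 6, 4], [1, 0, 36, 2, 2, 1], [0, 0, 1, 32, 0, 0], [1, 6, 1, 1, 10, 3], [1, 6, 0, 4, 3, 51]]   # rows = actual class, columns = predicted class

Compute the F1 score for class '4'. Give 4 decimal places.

0.4651

Take TP from the diagonal, FP from the rest of the '4' prediction marginal, FN from the rest of the '4' actual marginal.
F1 score = 2·TP/(2·TP+FP+FN).
4: TP=10, FP=0+6+2+0+3=11, FN=1+6+1+1+3=12 → 20/43 = 0.46512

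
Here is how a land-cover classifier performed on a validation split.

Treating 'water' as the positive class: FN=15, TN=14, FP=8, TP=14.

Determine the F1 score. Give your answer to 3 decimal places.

0.549

Precision = TP/(TP+FP) = 14/22 = 0.6364
Recall = TP/(TP+FN) = 14/29 = 0.4828
F1 = 2·TP/(2·TP+FP+FN) = 28/51 = 0.549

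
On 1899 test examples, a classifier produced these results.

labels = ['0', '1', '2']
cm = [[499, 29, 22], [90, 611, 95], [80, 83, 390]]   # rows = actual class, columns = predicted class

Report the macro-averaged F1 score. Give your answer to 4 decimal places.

0.7863

Per-class F1 score (2·TP/(2·TP+FP+FN)):
  0: TP=499, FP=90+80=170, FN=29+22=51 → 998/1219 = 0.81870
  1: TP=611, FP=29+83=112, FN=90+95=185 → 1222/1519 = 0.80448
  2: TP=390, FP=22+95=117, FN=80+83=163 → 780/1060 = 0.73585
Macro-F1 score = mean = (0.81870 + 0.80448 + 0.73585) / 3 = 0.7863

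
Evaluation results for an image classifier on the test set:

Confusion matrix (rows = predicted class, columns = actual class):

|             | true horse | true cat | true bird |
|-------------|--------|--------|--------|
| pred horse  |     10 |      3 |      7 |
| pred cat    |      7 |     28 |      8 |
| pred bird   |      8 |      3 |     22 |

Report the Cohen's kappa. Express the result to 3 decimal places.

0.427

Observed agreement pₒ = trace/N = 60/96 = 0.6250
Expected agreement pₑ = Σ (rowᵢ·colᵢ)/N² = (25·20 + 34·43 + 37·33)/96² = 0.3454
κ = (pₒ − pₑ)/(1 − pₑ) = (0.6250 − 0.3454)/(1 − 0.3454) = 0.427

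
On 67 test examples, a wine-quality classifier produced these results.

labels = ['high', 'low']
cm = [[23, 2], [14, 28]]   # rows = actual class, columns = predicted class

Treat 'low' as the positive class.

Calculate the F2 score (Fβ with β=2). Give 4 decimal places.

0.7071

Fβ = (1+β²)·TP / ((1+β²)·TP + β²·FN + FP), with β²=4
= 5·28 / (5·28 + 4·14 + 2) = 0.7071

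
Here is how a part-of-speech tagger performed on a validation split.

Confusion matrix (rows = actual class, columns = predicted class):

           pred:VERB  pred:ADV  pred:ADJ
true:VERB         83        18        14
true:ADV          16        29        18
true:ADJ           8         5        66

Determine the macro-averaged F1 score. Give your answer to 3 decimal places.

Per-class F1 score (2·TP/(2·TP+FP+FN)):
  VERB: TP=83, FP=16+8=24, FN=18+14=32 → 166/222 = 0.7477
  ADV: TP=29, FP=18+5=23, FN=16+18=34 → 58/115 = 0.5043
  ADJ: TP=66, FP=14+18=32, FN=8+5=13 → 132/177 = 0.7458
Macro-F1 score = mean = (0.7477 + 0.5043 + 0.7458) / 3 = 0.666

0.666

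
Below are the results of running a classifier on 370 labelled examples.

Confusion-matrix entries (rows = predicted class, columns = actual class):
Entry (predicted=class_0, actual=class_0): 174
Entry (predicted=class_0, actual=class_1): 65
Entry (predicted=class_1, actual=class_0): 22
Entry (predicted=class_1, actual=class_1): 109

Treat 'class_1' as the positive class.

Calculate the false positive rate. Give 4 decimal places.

0.1122

FPR = FP/(FP+TN) = 22/(22+174) = 0.1122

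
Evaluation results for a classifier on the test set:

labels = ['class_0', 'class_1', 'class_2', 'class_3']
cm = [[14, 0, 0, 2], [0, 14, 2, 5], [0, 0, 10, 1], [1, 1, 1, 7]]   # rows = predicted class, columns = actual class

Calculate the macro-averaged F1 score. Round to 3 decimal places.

0.769

Per-class F1 score (2·TP/(2·TP+FP+FN)):
  class_0: TP=14, FP=0+0+2=2, FN=0+0+1=1 → 28/31 = 0.9032
  class_1: TP=14, FP=0+2+5=7, FN=0+0+1=1 → 28/36 = 0.7778
  class_2: TP=10, FP=0+0+1=1, FN=0+2+1=3 → 20/24 = 0.8333
  class_3: TP=7, FP=1+1+1=3, FN=2+5+1=8 → 14/25 = 0.5600
Macro-F1 score = mean = (0.9032 + 0.7778 + 0.8333 + 0.5600) / 4 = 0.769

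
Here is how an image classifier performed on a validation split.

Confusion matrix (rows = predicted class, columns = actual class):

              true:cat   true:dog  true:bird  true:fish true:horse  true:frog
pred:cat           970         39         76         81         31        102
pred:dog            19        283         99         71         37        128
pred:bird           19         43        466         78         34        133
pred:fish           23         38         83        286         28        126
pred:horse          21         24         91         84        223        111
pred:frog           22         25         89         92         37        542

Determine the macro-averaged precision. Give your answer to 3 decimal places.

0.560

Per-class precision (TP/(TP+FP)):
  cat: TP=970, FP=39+76+81+31+102=329 → 970/1299 = 0.7467
  dog: TP=283, FP=19+99+71+37+128=354 → 283/637 = 0.4443
  bird: TP=466, FP=19+43+78+34+133=307 → 466/773 = 0.6028
  fish: TP=286, FP=23+38+83+28+126=298 → 286/584 = 0.4897
  horse: TP=223, FP=21+24+91+84+111=331 → 223/554 = 0.4025
  frog: TP=542, FP=22+25+89+92+37=265 → 542/807 = 0.6716
Macro-precision = mean = (0.7467 + 0.4443 + 0.6028 + 0.4897 + 0.4025 + 0.6716) / 6 = 0.560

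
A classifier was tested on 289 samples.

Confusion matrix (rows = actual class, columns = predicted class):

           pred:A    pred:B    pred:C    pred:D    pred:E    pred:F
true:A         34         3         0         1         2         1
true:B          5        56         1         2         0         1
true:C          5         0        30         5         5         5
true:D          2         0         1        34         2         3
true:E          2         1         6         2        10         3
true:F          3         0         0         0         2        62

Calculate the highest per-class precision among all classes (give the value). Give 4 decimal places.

0.9333

Per-class precision (TP/(TP+FP)):
  A: TP=34, FP=5+5+2+2+3=17 → 34/51 = 0.66667
  B: TP=56, FP=3+0+0+1+0=4 → 56/60 = 0.93333
  C: TP=30, FP=0+1+1+6+0=8 → 30/38 = 0.78947
  D: TP=34, FP=1+2+5+2+0=10 → 34/44 = 0.77273
  E: TP=10, FP=2+0+5+2+2=11 → 10/21 = 0.47619
  F: TP=62, FP=1+1+5+3+3=13 → 62/75 = 0.82667
Highest is class 'B' with precision = 0.9333.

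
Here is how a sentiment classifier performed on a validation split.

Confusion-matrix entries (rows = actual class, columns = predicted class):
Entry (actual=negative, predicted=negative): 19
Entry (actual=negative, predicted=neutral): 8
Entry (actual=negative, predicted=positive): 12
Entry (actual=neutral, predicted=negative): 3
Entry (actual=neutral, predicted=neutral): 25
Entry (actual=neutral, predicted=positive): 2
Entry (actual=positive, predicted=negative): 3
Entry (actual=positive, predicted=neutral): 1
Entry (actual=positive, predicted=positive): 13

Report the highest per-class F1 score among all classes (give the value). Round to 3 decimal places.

0.781

Per-class F1 score (2·TP/(2·TP+FP+FN)):
  negative: TP=19, FP=3+3=6, FN=8+12=20 → 38/64 = 0.5938
  neutral: TP=25, FP=8+1=9, FN=3+2=5 → 50/64 = 0.7813
  positive: TP=13, FP=12+2=14, FN=3+1=4 → 26/44 = 0.5909
Highest is class 'neutral' with F1 score = 0.781.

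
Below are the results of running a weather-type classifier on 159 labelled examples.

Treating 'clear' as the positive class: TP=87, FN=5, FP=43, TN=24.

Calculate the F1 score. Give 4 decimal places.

0.7838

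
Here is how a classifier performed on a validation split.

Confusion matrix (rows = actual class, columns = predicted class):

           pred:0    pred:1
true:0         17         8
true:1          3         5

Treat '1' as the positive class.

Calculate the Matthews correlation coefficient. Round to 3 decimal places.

0.268

MCC = (TP·TN − FP·FN) / √((TP+FP)(TP+FN)(TN+FP)(TN+FN))
Numerator = 5·17 − 8·3 = 61
Denominator = √(13·8·25·20) = √52000 = 228.0351
MCC = 61 / 228.0351 = 0.268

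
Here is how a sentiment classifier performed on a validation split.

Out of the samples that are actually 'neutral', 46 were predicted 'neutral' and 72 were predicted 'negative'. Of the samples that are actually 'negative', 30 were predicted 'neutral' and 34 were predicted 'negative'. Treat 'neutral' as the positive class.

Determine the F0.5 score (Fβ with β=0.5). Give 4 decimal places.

Fβ = (1+β²)·TP / ((1+β²)·TP + β²·FN + FP), with β²=1/4
= 1.25·46 / (1.25·46 + 0.25·72 + 30) = 0.5450

0.5450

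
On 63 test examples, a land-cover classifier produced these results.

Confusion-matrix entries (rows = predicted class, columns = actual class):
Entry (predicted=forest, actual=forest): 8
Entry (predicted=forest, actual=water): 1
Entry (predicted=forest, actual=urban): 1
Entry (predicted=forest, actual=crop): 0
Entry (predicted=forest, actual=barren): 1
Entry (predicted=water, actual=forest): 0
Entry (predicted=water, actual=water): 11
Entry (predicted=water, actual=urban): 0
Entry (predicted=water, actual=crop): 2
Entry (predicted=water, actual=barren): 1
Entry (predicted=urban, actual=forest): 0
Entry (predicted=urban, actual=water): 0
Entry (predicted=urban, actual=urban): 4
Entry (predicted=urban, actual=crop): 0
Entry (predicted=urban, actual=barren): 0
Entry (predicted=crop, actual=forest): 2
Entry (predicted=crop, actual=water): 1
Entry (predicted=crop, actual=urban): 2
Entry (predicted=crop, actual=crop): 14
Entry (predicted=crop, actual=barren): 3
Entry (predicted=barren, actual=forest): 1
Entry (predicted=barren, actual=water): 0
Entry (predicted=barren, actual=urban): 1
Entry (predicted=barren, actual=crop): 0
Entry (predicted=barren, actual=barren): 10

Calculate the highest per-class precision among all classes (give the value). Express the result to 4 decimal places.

Per-class precision (TP/(TP+FP)):
  forest: TP=8, FP=1+1+0+1=3 → 8/11 = 0.72727
  water: TP=11, FP=0+0+2+1=3 → 11/14 = 0.78571
  urban: TP=4, FP=0+0+0+0=0 → 4/4 = 1.00000
  crop: TP=14, FP=2+1+2+3=8 → 14/22 = 0.63636
  barren: TP=10, FP=1+0+1+0=2 → 10/12 = 0.83333
Highest is class 'urban' with precision = 1.0000.

1.0000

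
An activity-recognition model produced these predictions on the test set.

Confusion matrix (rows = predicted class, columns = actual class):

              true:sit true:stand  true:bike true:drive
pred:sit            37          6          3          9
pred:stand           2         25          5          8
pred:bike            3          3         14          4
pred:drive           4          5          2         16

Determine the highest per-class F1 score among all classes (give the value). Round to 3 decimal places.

0.733

Per-class F1 score (2·TP/(2·TP+FP+FN)):
  sit: TP=37, FP=6+3+9=18, FN=2+3+4=9 → 74/101 = 0.7327
  stand: TP=25, FP=2+5+8=15, FN=6+3+5=14 → 50/79 = 0.6329
  bike: TP=14, FP=3+3+4=10, FN=3+5+2=10 → 28/48 = 0.5833
  drive: TP=16, FP=4+5+2=11, FN=9+8+4=21 → 32/64 = 0.5000
Highest is class 'sit' with F1 score = 0.733.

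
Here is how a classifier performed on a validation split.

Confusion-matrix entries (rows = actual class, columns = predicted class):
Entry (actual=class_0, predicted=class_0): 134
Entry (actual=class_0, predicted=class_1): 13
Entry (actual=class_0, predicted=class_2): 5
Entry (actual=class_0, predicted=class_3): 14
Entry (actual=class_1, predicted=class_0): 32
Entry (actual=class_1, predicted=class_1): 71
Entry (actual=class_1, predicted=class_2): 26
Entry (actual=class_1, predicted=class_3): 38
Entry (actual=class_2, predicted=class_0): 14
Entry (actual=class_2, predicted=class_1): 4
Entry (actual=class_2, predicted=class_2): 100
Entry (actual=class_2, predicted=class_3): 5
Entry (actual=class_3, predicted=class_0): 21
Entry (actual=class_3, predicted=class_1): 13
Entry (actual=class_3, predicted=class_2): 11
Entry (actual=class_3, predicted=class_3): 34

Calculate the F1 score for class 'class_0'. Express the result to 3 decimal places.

0.730

Take TP from the diagonal, FP from the rest of the 'class_0' prediction marginal, FN from the rest of the 'class_0' actual marginal.
F1 score = 2·TP/(2·TP+FP+FN).
class_0: TP=134, FP=32+14+21=67, FN=13+5+14=32 → 268/367 = 0.7302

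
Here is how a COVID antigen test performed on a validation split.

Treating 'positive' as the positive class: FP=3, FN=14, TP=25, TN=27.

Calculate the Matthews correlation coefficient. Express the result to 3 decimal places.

MCC = (TP·TN − FP·FN) / √((TP+FP)(TP+FN)(TN+FP)(TN+FN))
Numerator = 25·27 − 3·14 = 633
Denominator = √(28·39·30·41) = √1343160 = 1158.9478
MCC = 633 / 1158.9478 = 0.546

0.546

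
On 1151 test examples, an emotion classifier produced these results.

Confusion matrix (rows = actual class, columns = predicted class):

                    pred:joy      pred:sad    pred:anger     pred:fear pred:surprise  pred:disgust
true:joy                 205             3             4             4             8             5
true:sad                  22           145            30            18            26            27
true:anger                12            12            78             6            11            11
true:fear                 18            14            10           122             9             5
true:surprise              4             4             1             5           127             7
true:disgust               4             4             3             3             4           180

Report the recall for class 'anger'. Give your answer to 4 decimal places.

Take TP from the diagonal, FP from the rest of the 'anger' prediction marginal, FN from the rest of the 'anger' actual marginal.
recall = TP/(TP+FN).
anger: TP=78, FN=12+12+6+11+11=52 → 78/130 = 0.60000

0.6000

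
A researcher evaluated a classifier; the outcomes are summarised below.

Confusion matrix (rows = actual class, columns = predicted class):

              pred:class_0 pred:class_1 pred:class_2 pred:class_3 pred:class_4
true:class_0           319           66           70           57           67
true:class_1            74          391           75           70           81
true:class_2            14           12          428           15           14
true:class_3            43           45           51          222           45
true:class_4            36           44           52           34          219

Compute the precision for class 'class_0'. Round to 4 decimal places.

0.6564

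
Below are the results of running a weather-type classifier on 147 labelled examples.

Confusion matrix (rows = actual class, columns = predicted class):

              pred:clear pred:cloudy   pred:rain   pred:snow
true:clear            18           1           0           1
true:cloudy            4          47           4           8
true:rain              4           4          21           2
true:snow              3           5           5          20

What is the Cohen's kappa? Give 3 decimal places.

Observed agreement pₒ = trace/N = 106/147 = 0.7211
Expected agreement pₑ = Σ (rowᵢ·colᵢ)/N² = (20·29 + 63·57 + 31·30 + 33·31)/147² = 0.2834
κ = (pₒ − pₑ)/(1 − pₑ) = (0.7211 − 0.2834)/(1 − 0.2834) = 0.611

0.611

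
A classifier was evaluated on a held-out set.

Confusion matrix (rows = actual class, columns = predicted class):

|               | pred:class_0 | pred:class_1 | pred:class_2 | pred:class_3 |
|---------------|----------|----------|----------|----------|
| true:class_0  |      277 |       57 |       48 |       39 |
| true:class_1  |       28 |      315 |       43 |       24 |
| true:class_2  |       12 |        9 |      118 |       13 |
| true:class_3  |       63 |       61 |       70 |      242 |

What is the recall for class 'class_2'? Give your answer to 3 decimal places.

One-vs-rest for 'class_2': TP = diagonal; FP = other classes predicted 'class_2'; FN = 'class_2' predicted as other.
recall = TP/(TP+FN).
class_2: TP=118, FN=12+9+13=34 → 118/152 = 0.7763

0.776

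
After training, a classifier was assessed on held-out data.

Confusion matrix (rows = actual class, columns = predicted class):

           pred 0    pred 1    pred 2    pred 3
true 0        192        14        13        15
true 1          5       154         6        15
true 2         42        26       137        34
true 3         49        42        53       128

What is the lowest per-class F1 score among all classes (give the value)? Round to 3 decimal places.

Per-class F1 score (2·TP/(2·TP+FP+FN)):
  0: TP=192, FP=5+42+49=96, FN=14+13+15=42 → 384/522 = 0.7356
  1: TP=154, FP=14+26+42=82, FN=5+6+15=26 → 308/416 = 0.7404
  2: TP=137, FP=13+6+53=72, FN=42+26+34=102 → 274/448 = 0.6116
  3: TP=128, FP=15+15+34=64, FN=49+42+53=144 → 256/464 = 0.5517
Lowest is class '3' with F1 score = 0.552.

0.552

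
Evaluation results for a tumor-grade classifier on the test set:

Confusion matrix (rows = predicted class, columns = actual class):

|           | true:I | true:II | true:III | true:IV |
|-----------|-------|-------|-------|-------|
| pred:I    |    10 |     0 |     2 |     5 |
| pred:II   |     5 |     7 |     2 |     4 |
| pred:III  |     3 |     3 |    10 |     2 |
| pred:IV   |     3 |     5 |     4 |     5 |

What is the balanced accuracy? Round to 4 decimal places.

Balanced accuracy = mean of per-class recall.
  I: recall = 10/21 = 0.47619
  II: recall = 7/15 = 0.46667
  III: recall = 10/18 = 0.55556
  IV: recall = 5/16 = 0.31250
Mean = (0.47619 + 0.46667 + 0.55556 + 0.31250) / 4 = 0.4527

0.4527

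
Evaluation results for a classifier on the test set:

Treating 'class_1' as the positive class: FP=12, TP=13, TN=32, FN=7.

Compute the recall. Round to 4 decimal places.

Recall = TP/(TP+FN) = 13/(13+7) = 13/20 = 0.6500

0.6500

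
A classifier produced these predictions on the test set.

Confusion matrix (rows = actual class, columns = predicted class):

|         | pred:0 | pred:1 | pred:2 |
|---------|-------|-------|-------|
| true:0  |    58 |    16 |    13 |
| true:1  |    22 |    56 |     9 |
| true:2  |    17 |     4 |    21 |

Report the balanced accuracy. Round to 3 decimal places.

0.603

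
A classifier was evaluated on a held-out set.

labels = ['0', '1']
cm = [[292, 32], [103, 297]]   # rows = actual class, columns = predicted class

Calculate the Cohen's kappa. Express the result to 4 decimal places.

0.6306

Observed agreement pₒ = trace/N = 589/724 = 0.81354
Expected agreement pₑ = Σ (rowᵢ·colᵢ)/N² = (324·395 + 400·329)/724² = 0.49522
κ = (pₒ − pₑ)/(1 − pₑ) = (0.81354 − 0.49522)/(1 − 0.49522) = 0.6306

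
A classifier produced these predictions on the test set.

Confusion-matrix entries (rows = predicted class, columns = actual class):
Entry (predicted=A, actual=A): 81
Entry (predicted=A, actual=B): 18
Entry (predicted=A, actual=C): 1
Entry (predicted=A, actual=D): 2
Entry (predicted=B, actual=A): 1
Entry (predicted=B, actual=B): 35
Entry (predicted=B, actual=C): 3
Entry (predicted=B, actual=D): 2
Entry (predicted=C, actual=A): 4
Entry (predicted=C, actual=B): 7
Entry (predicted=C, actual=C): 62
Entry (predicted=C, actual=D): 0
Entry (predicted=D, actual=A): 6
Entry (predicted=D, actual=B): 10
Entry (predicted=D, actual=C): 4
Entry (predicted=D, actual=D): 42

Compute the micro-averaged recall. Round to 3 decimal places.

0.791

Micro-averaging pools counts across classes: ΣTP=220, ΣFP=58, ΣFN=58.
Micro-recall = TP/(TP+FN) on pooled counts = 0.791 (equals overall accuracy in single-label multiclass).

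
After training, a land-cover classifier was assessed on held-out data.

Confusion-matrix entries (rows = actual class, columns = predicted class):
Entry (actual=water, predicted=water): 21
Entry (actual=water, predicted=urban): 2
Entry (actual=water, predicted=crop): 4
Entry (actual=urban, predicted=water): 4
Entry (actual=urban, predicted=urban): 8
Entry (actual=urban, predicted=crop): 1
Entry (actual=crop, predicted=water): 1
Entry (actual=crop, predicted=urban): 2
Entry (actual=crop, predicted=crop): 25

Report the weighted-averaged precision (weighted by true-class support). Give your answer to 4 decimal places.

Per-class precision (TP/(TP+FP)):
  water: TP=21, FP=4+1=5 → 21/26 = 0.80769
  urban: TP=8, FP=2+2=4 → 8/12 = 0.66667
  crop: TP=25, FP=4+1=5 → 25/30 = 0.83333
Weighted-precision = Σ (supportᵢ/N)·precisionᵢ with N=68: (27/68)·0.80769 + (13/68)·0.66667 + (28/68)·0.83333 = 0.7913

0.7913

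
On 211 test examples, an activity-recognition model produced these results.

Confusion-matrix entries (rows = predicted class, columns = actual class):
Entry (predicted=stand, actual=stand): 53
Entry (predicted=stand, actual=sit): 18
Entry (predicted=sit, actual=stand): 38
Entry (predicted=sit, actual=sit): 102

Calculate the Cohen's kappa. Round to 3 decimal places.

0.444

Observed agreement pₒ = trace/N = 155/211 = 0.7346
Expected agreement pₑ = Σ (rowᵢ·colᵢ)/N² = (91·71 + 120·140)/211² = 0.5225
κ = (pₒ − pₑ)/(1 − pₑ) = (0.7346 − 0.5225)/(1 − 0.5225) = 0.444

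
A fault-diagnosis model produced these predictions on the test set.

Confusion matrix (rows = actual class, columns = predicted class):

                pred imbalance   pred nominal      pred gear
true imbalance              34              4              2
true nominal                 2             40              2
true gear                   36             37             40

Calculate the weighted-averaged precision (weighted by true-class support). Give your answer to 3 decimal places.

Per-class precision (TP/(TP+FP)):
  imbalance: TP=34, FP=2+36=38 → 34/72 = 0.4722
  nominal: TP=40, FP=4+37=41 → 40/81 = 0.4938
  gear: TP=40, FP=2+2=4 → 40/44 = 0.9091
Weighted-precision = Σ (supportᵢ/N)·precisionᵢ with N=197: (40/197)·0.4722 + (44/197)·0.4938 + (113/197)·0.9091 = 0.728

0.728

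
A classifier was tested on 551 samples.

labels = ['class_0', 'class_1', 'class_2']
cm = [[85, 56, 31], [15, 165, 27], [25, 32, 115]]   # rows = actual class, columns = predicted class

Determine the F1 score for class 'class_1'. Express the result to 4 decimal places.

One-vs-rest for 'class_1': TP = diagonal; FP = other classes predicted 'class_1'; FN = 'class_1' predicted as other.
F1 score = 2·TP/(2·TP+FP+FN).
class_1: TP=165, FP=56+32=88, FN=15+27=42 → 330/460 = 0.71739

0.7174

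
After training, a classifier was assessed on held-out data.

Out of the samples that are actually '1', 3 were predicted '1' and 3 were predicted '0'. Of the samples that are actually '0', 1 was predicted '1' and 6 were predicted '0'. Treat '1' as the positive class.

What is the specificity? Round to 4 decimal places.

Specificity = TN/(TN+FP) = 6/(6+1) = 0.8571

0.8571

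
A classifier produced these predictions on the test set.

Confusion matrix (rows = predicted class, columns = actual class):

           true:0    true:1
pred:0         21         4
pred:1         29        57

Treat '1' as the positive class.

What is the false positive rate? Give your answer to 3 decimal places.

FPR = FP/(FP+TN) = 29/(29+21) = 0.580

0.580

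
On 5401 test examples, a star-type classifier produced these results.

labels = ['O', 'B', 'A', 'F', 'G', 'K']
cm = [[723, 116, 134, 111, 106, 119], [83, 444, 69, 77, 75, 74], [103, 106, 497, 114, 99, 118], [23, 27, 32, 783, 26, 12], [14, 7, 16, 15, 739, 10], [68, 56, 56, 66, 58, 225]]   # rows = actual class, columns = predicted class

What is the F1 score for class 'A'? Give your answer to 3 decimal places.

0.540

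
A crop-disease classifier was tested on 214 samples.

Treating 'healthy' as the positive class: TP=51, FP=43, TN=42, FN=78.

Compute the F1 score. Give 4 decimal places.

0.4574

Precision = TP/(TP+FP) = 51/94 = 0.5426
Recall = TP/(TP+FN) = 51/129 = 0.3953
F1 = 2·TP/(2·TP+FP+FN) = 102/223 = 0.4574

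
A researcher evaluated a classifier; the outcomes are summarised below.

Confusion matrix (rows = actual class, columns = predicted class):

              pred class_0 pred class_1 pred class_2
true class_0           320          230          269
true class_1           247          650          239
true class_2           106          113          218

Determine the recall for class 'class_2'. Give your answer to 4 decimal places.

0.4989

Treat 'class_2' as positive and all other classes as negative.
recall = TP/(TP+FN).
class_2: TP=218, FN=106+113=219 → 218/437 = 0.49886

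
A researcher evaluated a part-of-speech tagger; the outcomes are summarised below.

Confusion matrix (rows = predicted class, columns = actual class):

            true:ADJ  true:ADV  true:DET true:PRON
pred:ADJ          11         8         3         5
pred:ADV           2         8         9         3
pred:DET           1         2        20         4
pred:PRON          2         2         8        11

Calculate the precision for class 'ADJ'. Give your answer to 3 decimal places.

One-vs-rest for 'ADJ': TP = diagonal; FP = other classes predicted 'ADJ'; FN = 'ADJ' predicted as other.
precision = TP/(TP+FP).
ADJ: TP=11, FP=8+3+5=16 → 11/27 = 0.4074

0.407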